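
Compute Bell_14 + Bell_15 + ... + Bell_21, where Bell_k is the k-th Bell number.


Recall Bell_k counts set partitions of a k-set (with Bell_0 = 1 by convention).
Bell_14 through Bell_21: 190899322, 1382958545, 10480142147, 82864869804, 682076806159, 5832742205057, 51724158235372, 474869816156751
Sum = 190899322 + 1382958545 + 10480142147 + 82864869804 + 682076806159 + 5832742205057 + 51724158235372 + 474869816156751 = 533203712273157.

533203712273157


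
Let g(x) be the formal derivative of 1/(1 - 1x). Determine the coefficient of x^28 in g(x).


Differentiate termwise: d/dx sum_{k>=0} 1^k x^k = sum_{k>=1} k 1^k x^(k-1) = sum_{j>=0} (j+1) 1^(j+1) x^j.
Equivalently, d/dx [1/(1 - 1x)] = 1/(1 - 1x)^2.
For j = 28: 29 * 1^29 = 29 * 1 = 29.

29


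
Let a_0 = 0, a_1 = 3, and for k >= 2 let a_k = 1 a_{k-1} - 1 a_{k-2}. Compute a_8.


Iterating the recurrence forward:
a_0 = 0
a_1 = 3
a_2 = 1*3 - 1*0 = 3
a_3 = 1*3 - 1*3 = 0
a_4 = 1*0 - 1*3 = -3
a_5 = 1*-3 - 1*0 = -3
a_6 = 1*-3 - 1*-3 = 0
a_7 = 1*0 - 1*-3 = 3
a_8 = 1*3 - 1*0 = 3
So a_8 = 3.

3


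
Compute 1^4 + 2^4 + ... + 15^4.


This power sum has a closed form given by Faulhaber's formula
sum_{k=1}^{m} k^p = (1 / (p + 1)) * sum_{j=0}^{p} C(p + 1, j) B_j m^(p + 1 - j),
but for small m direct computation is fastest:
1 + 16 + 81 + 256 + 625 + 1296 + 2401 + 4096 + 6561 + 10000 + 14641 + 20736 + 28561 + 38416 + 50625 = 178312.

178312


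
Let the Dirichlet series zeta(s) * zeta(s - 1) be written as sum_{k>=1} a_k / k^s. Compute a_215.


Convolution gives a_k = sum_{d | k} d * 1 = sum_{d | k} d = sigma(k), the sum of positive divisors of k.
For k = 215, the divisors are 1, 5, 43, 215, so
sigma(215) = 1 + 5 + 43 + 215 = 264.

264


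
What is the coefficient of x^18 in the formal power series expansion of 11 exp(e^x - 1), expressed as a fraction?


exp(e^x - 1) is the exponential generating function for the Bell numbers Bell_k: exp(e^x - 1) = sum_{k>=0} Bell_k x^k / k!.
So the coefficient of x^18 in 11 exp(e^x - 1) is 11 Bell_18 / 18!.
Computing: Bell_18 = 682076806159 and 18! = 6402373705728000, giving
11 * 682076806159/6402373705728000 = 97439543737/83147710464000.

97439543737/83147710464000


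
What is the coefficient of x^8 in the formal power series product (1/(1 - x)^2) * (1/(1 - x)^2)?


Combine the factors: (1/(1 - x)^2) * (1/(1 - x)^2) = 1/(1 - x)^4.
Then use 1/(1 - x)^r = sum_{k>=0} C(k + r - 1, r - 1) x^k with r = 4 and k = 8:
C(11, 3) = 165.

165


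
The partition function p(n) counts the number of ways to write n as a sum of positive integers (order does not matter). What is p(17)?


Using the generating function prod_{k>=1} 1/(1-x^k), we compute p(17).
By dynamic programming over parts 1 through 17:
p(17) = 297

297


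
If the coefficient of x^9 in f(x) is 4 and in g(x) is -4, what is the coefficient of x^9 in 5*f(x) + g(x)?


Scalar multiplication scales coefficients: 5 * 4 = 20.
Then add the g coefficient: 20 + -4
= 16

16


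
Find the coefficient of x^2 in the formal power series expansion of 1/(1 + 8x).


Write 1/(1 + c x) = 1/(1 - (-c) x) and apply the geometric-series identity
1/(1 - y) = sum_{k>=0} y^k to get 1/(1 + c x) = sum_{k>=0} (-c)^k x^k.
So the coefficient of x^k is (-c)^k = (-1)^k * c^k.
Here c = 8 and k = 2:
(-8)^2 = 1 * 64 = 64

64


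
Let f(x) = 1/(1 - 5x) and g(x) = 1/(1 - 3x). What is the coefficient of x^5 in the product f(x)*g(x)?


The coefficient of x^n in f*g is the Cauchy product: sum_{k=0}^{n} a^k * b^(n-k).
With a=5, b=3, n=5:
sum_{k=0}^{5} 5^k * 3^(5-k)
= 7448

7448


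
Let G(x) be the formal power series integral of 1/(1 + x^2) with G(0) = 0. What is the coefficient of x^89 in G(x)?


1/(1 + x^2) = sum_{j>=0} (-1)^j x^(2j). Integrating termwise with G(0) = 0:
G(x) = sum_{j>=0} (-1)^j x^(2j+1) / (2j+1) = arctan(x).
Only odd powers are nonzero. For x^89 write 89 = 2*44 + 1, giving
(-1)^44 / 89 = 1/89 = 1/89.

1/89


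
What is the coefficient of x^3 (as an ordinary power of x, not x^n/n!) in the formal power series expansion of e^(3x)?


The exponential series is e^y = sum_{k>=0} y^k / k!. Substituting y = 3x gives
e^(3x) = sum_{k>=0} 3^k x^k / k!.
So the coefficient of x^n is a^n/n! with a = 3, n = 3:
3^3 / 3! = 27/6 = 9/2

9/2


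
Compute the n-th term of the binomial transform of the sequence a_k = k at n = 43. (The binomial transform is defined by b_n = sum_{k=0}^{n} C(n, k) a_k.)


With a_k = k, b_n = sum_{k=0}^{n} C(n, k) k. Using k * C(n, k) = n * C(n-1, k-1) gives b_n = n * sum_{k>=1} C(n-1, k-1) = n * 2^(n-1).
For n = 43: 43 * 2^42 = 43 * 4398046511104 = 189115999977472.

189115999977472


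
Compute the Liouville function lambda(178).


The Liouville function is lambda(k) = (-1)^Omega(k), where Omega(k) counts the prime factors of k with multiplicity.
Factoring: 178 = 2 * 89, so Omega(178) = 2.
lambda(178) = (-1)^2 = 1.

1


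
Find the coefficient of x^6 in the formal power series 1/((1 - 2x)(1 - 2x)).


By partial fractions or Cauchy convolution:
The coefficient equals sum_{k=0}^{6} 2^k * 2^(6-k).
= 448

448


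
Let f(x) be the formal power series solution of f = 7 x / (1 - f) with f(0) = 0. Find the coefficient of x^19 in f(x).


Apply Lagrange inversion: f = 7 x * phi(f) with phi(t) = 1/(1 - t), so
[x^n] f = 7^n * (1/n) [t^(n-1)] phi(t)^n = 7^n * (1/n) [t^(n-1)] (1 - t)^(-n) = 7^n * (1/n) C(2n - 2, n - 1) = 7^n * C_{n-1}.
For n = 19: C_18 = C(36, 18) / 19 = 9075135300/19 = 477638700.
With the 7^19 = 11398895185373143 factor, the coefficient is 11398895185373143 * 477638700 = 5444553477777887037434100.

5444553477777887037434100


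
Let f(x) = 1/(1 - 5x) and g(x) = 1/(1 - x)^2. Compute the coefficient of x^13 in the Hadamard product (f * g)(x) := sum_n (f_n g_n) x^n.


f has coefficients f_k = 5^k. For g = 1/(1 - x)^2 the coefficient is g_k = C(k + 1, 1) = k + 1. The Hadamard coefficient is (f * g)_k = 5^k * (k + 1).
For k = 13: 5^13 * 14 = 1220703125 * 14 = 17089843750.

17089843750


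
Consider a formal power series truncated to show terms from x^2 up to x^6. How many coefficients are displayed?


From x^2 to x^6 inclusive, the count is 6 - 2 + 1 = 5.

5


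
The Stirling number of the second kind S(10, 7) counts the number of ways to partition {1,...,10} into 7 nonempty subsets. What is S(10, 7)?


Using the explicit formula S(n,k) = (1/k!) sum_{j=0}^{k} (-1)^(k-j) C(k,j) j^n:
S(10, 7) = 5880
Equivalently, S(n,k) is n! times the coefficient of x^n in the EGF (e^x - 1)^k / k!.

5880


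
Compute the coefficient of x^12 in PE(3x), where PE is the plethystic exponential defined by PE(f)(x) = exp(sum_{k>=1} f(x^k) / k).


With f(x) = 3x, the exponent is sum_{k>=1} 3 x^k / k = 3 * (-ln(1 - x)). Exponentiating:
PE(3x) = exp(-3 ln(1 - x)) = 1/(1 - x)^3.
By the negative binomial expansion, [x^n] 1/(1 - x)^3 = C(n + 2, 2).
For n = 12: C(14, 2) = 91.

91


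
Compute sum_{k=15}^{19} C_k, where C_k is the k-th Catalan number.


C_15 through C_19: 9694845, 35357670, 129644790, 477638700, 1767263190
Sum = 9694845 + 35357670 + 129644790 + 477638700 + 1767263190
= 2419599195

2419599195


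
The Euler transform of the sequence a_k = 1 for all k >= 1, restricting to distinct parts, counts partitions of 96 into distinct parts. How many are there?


Partitions of 96 into distinct parts can be computed via generating function.
Product (1+x)(1+x^2)(1+x^3)...
The coefficient of x^96 = 317788

317788


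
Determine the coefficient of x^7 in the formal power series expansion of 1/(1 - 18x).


The geometric series identity gives 1/(1 - c x) = sum_{k>=0} c^k x^k, so the coefficient of x^k is c^k.
Here c = 18 and k = 7.
Computing: 18^7 = 612220032

612220032


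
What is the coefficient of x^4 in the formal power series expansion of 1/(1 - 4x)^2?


The general identity 1/(1 - c x)^r = sum_{k>=0} c^k C(k + r - 1, r - 1) x^k follows by substituting y = c x into 1/(1 - y)^r = sum_{k>=0} C(k + r - 1, r - 1) y^k.
For c = 4, r = 2, k = 4:
4^4 * C(5, 1) = 256 * 5 = 1280.

1280


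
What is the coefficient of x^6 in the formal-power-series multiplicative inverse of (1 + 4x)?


The inverse is 1/(1 + 4x). Apply the geometric identity 1/(1 - y) = sum_{k>=0} y^k with y = -4x:
1/(1 + 4x) = sum_{k>=0} (-4)^k x^k.
So the coefficient of x^6 is (-4)^6 = 4096.

4096


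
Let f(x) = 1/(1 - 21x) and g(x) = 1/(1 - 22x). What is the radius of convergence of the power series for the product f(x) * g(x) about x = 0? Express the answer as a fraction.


The radius of 1/(1 - 21x) is 1/21 (nearest singularity at x = 1/21), and the radius of 1/(1 - 22x) is 1/22.
The product f(x)*g(x) = 1/((1 - 21x)(1 - 22x)) has singularities at both 1/21 and 1/22, so its radius of convergence is the distance to the nearest one:
min(1/21, 1/22) = 1/22.

1/22


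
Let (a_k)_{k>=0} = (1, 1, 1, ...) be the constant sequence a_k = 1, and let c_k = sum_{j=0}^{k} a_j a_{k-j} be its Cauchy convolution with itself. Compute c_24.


Since a_j = 1 for all j >= 0, the convolution sum becomes
c_k = sum_{j=0}^{k} 1 * 1 = 1 * (k + 1).
Equivalently, the generating function of (a_k) is 1/(1 - x) and its square is 1/(1 - x)^2 = sum_{k>=0} 1(k + 1) x^k.
For k = 24: 1 * 25 = 25.

25


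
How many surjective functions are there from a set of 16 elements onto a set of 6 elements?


By inclusion-exclusion on which target elements are missed, the number of surjections from an n-set onto a k-set is
surj(n, k) = sum_{j=0}^{k} (-1)^j C(k, j) (k - j)^n.
Equivalently surj(n, k) = k! * S(n, k), where S(n, k) is the Stirling number of the second kind.
For n = 16, k = 6:
S(16, 6) = 2734926558, so
surj = 6! * 2734926558 = 720 * 2734926558 = 1969147121760.

1969147121760


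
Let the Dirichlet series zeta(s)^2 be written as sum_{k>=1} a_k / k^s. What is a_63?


The Dirichlet convolution of the constant function 1 with itself gives (1 * 1)(k) = sum_{d | k} 1 = d(k), the number of positive divisors of k.
Since zeta(s) = sum_{k>=1} 1/k^s, we have zeta(s)^2 = sum_{k>=1} d(k)/k^s, so a_k = d(k).
For k = 63: the divisors are 1, 3, 7, 9, 21, 63.
Count = 6.

6


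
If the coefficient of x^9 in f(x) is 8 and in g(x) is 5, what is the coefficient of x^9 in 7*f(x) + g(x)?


Scalar multiplication scales coefficients: 7 * 8 = 56.
Then add the g coefficient: 56 + 5
= 61

61


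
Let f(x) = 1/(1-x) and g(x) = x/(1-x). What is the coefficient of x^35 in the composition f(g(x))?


First simplify the composition: f(g(x)) = 1/(1 - x/(1-x)) = (1-x)/((1-x) - x) = (1-x)/(1-2x).
Now extract the coefficient. Write (1-x)/(1-2x) = 1/(1-2x) - x/(1-2x).
The coefficient of x^n in 1/(1-2x) is 2^n, and in x/(1-2x) is 2^(n-1) (for n >= 1).
So the coefficient of x^35 is 2^35 - 2^34 = 34359738368 - 17179869184 = 17179869184.

17179869184


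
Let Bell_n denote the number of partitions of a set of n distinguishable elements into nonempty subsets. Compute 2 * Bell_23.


Bell_23 can be computed from the Bell triangle or from Dobinski's identity Bell_n = (1/e) * sum_{k>=0} k^n / k!.
Computing Bell_23 = 44152005855084346.
Then 2 * 44152005855084346 = 88304011710168692.

88304011710168692


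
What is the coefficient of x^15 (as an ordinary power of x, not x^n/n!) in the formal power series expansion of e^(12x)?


The exponential series is e^y = sum_{k>=0} y^k / k!. Substituting y = 12x gives
e^(12x) = sum_{k>=0} 12^k x^k / k!.
So the coefficient of x^n is a^n/n! with a = 12, n = 15:
12^15 / 15! = 15407021574586368/1307674368000 = 10319560704/875875

10319560704/875875


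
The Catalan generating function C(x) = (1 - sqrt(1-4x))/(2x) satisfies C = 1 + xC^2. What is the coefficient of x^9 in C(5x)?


Substituting x -> 5x scales the n-th coefficient by 5^n, so [x^9] C(5x) = 5^9 * C_9.
C_9 = C(2*9, 9)/(10) = 48620/10 = 4862.
So 5^9 * 4862 = 1953125 * 4862 = 9496093750.

9496093750


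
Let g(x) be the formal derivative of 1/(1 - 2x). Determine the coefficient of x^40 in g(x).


Differentiate termwise: d/dx sum_{k>=0} 2^k x^k = sum_{k>=1} k 2^k x^(k-1) = sum_{j>=0} (j+1) 2^(j+1) x^j.
Equivalently, d/dx [1/(1 - 2x)] = 2/(1 - 2x)^2.
For j = 40: 41 * 2^41 = 41 * 2199023255552 = 90159953477632.

90159953477632


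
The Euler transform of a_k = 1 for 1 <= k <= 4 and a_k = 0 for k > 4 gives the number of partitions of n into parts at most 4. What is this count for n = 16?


Partitions of 16 into parts at most 4:
Using generating function (1-x)^(-1)(1-x^2)^(-1)...(1-x^4)^(-1),
the coefficient of x^16 = 64

64


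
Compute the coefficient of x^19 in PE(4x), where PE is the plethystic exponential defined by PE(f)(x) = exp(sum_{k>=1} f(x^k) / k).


With f(x) = 4x, the exponent is sum_{k>=1} 4 x^k / k = 4 * (-ln(1 - x)). Exponentiating:
PE(4x) = exp(-4 ln(1 - x)) = 1/(1 - x)^4.
By the negative binomial expansion, [x^n] 1/(1 - x)^4 = C(n + 3, 3).
For n = 19: C(22, 3) = 1540.

1540


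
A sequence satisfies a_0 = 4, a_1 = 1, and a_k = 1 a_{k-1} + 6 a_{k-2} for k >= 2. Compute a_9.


The characteristic equation is t^2 - 1 t - 6 = 0, with roots r_1 = 3 and r_2 = -2 (so c_1 = r_1 + r_2, c_2 = -r_1 r_2 as required).
One can use the closed form a_n = A r_1^n + B r_2^n, but direct iteration is more reliable:
a_0 = 4, a_1 = 1, a_2 = 25, a_3 = 31, a_4 = 181, a_5 = 367, a_6 = 1453, a_7 = 3655, a_8 = 12373, a_9 = 34303.
So a_9 = 34303.

34303


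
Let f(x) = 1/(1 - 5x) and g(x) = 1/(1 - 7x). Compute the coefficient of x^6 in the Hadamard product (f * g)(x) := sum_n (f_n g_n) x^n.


f has coefficients f_k = 5^k and g has coefficients g_k = 7^k, so the Hadamard product has coefficient (f*g)_k = 5^k * 7^k = 35^k.
For k = 6: 35^6 = 1838265625.

1838265625


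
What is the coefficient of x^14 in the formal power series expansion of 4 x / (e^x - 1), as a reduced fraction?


The exponential generating function for Bernoulli numbers is
x / (e^x - 1) = sum_{k>=0} B_k x^k / k!.
So the coefficient of x^14 in 4 x / (e^x - 1) is 4 B_14 / 14!.
Computing: B_14 = 7/6, 14! = 87178291200, giving
4 * 7/6 / 87178291200 = 1/18681062400.

1/18681062400


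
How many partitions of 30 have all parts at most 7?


Using the generating function (1-x)^(-1)(1-x^2)^(-1)...(1-x^7)^(-1),
the coefficient of x^30 counts these restricted partitions.
Result = 1824

1824


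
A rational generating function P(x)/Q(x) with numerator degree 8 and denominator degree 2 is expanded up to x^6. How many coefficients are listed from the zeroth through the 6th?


Expanding up to x^6 gives the coefficients for x^0, x^1, ..., x^6.
That is 6 + 1 = 7 coefficients in total.

7


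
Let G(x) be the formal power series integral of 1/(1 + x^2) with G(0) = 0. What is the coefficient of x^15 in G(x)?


1/(1 + x^2) = sum_{j>=0} (-1)^j x^(2j). Integrating termwise with G(0) = 0:
G(x) = sum_{j>=0} (-1)^j x^(2j+1) / (2j+1) = arctan(x).
Only odd powers are nonzero. For x^15 write 15 = 2*7 + 1, giving
(-1)^7 / 15 = -1/15 = -1/15.

-1/15


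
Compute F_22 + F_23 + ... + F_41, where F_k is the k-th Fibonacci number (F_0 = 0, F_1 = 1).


Use the identity sum_{k=0}^{N} F_k = F_{N+2} - 1 (which follows from F_{k+2} - F_{k+1} = F_k). Then
sum_{k=22}^{41} F_k = (F_{43} - 1) - (F_{23} - 1) = F_{43} - F_{23}.
Computing: F_{43} = 433494437, F_{23} = 28657, so
Sum = 433494437 - 28657 = 433465780.

433465780


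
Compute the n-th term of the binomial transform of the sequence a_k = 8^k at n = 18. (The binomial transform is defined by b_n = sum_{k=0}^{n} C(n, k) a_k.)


With a_k = 8^k, b_n = sum_{k=0}^{n} C(n, k) 8^k = (1 + 8)^n by the binomial theorem.
For n = 18: (1 + 8)^18 = 9^18 = 150094635296999121.

150094635296999121


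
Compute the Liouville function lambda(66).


The Liouville function is lambda(k) = (-1)^Omega(k), where Omega(k) counts the prime factors of k with multiplicity.
Factoring: 66 = 2 * 3 * 11, so Omega(66) = 3.
lambda(66) = (-1)^3 = -1.

-1


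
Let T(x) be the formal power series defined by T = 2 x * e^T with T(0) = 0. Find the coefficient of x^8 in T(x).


Apply the Lagrange inversion formula: if T = 2 x * phi(T) with phi(t) = e^t, then
[x^n] T = 2^n * (1/n) [t^(n-1)] phi(t)^n = 2^n * (1/n) [t^(n-1)] e^(n t) = 2^n * (1/n) * n^(n-1) / (n-1)! = 2^n * n^(n-1) / n!.
When c = 1 this is the Cayley count of rooted labeled trees on n vertices, divided by n!.
For n = 8: 2^8 * 8^7 / 8! = 256 * 2097152/40320 = 4194304/315.

4194304/315


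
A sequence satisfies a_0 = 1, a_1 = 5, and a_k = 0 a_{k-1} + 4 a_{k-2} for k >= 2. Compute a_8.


The characteristic equation is t^2 - 0 t - 4 = 0, with roots r_1 = 2 and r_2 = -2 (so c_1 = r_1 + r_2, c_2 = -r_1 r_2 as required).
One can use the closed form a_n = A r_1^n + B r_2^n, but direct iteration is more reliable:
a_0 = 1, a_1 = 5, a_2 = 4, a_3 = 20, a_4 = 16, a_5 = 80, a_6 = 64, a_7 = 320, a_8 = 256.
So a_8 = 256.

256


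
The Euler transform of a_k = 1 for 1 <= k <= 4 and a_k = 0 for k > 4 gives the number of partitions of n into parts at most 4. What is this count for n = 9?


Partitions of 9 into parts at most 4:
Using generating function (1-x)^(-1)(1-x^2)^(-1)...(1-x^4)^(-1),
the coefficient of x^9 = 18

18


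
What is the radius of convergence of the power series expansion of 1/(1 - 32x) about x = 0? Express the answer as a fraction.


Expanding 1/(1 - 32x) = sum_{k>=0} 32^k x^k, the series converges when |32x| < 1, i.e., |x| < 1/32.
So the radius of convergence is 1/32 = 1/32.

1/32


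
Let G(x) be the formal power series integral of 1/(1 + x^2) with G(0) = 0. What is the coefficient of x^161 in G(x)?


1/(1 + x^2) = sum_{j>=0} (-1)^j x^(2j). Integrating termwise with G(0) = 0:
G(x) = sum_{j>=0} (-1)^j x^(2j+1) / (2j+1) = arctan(x).
Only odd powers are nonzero. For x^161 write 161 = 2*80 + 1, giving
(-1)^80 / 161 = 1/161 = 1/161.

1/161


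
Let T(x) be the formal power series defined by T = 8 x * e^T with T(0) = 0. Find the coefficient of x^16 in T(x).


Apply the Lagrange inversion formula: if T = 8 x * phi(T) with phi(t) = e^t, then
[x^n] T = 8^n * (1/n) [t^(n-1)] phi(t)^n = 8^n * (1/n) [t^(n-1)] e^(n t) = 8^n * (1/n) * n^(n-1) / (n-1)! = 8^n * n^(n-1) / n!.
When c = 1 this is the Cayley count of rooted labeled trees on n vertices, divided by n!.
For n = 16: 8^16 * 16^15 / 16! = 281474976710656 * 1152921504606846976/20922789888000 = 9903520314283042199192993792/638512875.

9903520314283042199192993792/638512875


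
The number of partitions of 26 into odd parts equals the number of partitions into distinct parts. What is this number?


Computing partitions of 26 into odd parts (1, 3, 5, ...):
Using the generating function prod_{k>=0} 1/(1-x^(2k+1)),
the count is 165

165


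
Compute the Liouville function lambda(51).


The Liouville function is lambda(k) = (-1)^Omega(k), where Omega(k) counts the prime factors of k with multiplicity.
Factoring: 51 = 3 * 17, so Omega(51) = 2.
lambda(51) = (-1)^2 = 1.

1


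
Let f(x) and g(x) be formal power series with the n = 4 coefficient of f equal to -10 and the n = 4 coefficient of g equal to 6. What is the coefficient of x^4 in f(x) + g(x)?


Addition of formal power series is termwise.
The coefficient of x^4 in f + g = -10 + 6
= -4

-4


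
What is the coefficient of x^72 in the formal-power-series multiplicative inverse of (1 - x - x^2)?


Let the inverse be f(x) = sum_{k>=0} a_k x^k. From f(x) * (1 - x - x^2) = 1 and matching coefficients:
 x^0: a_0 = 1.
 x^1: a_1 - a_0 = 0, so a_1 = 1.
 x^k (k >= 2): a_k - a_{k-1} - a_{k-2} = 0, i.e. a_k = a_{k-1} + a_{k-2}.
This is the Fibonacci-type recurrence shifted so that a_0 = a_1 = 1.
Iterating: a_0=1, a_1=1, a_2=2, a_3=3, a_4=5, a_5=8, a_6=13, a_7=21, a_8=34, a_9=55, ...
a_72 = 806515533049393.

806515533049393


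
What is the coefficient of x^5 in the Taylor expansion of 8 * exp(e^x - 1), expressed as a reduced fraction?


exp(e^x - 1) = sum_{k>=0} Bell_k x^k / k!, where Bell_k is the k-th Bell number.
So the coefficient of x^5 is 8 * Bell_5 / 5!.
Computing: Bell_5 = 52 and 5! = 120, giving
8 * 52/120 = 52/15.

52/15


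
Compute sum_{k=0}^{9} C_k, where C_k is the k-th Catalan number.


C_0 through C_9: 1, 1, 2, 5, 14, 42, 132, 429, 1430, 4862
Sum = 1 + 1 + 2 + 5 + 14 + 42 + 132 + 429 + 1430 + 4862
= 6918

6918


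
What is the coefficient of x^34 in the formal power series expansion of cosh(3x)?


The Maclaurin series is cosh(t) = sum_{m>=0} t^(2m) / (2m)!, so substituting t = 3x, only even powers of x are nonzero, with coefficient of x^(2m) equal to 3^(2m) / (2m)!.
For x^34 the coefficient is 3^34/34! = 16677181699666569/295232799039604140847618609643520000000 = 1162261467/20575281381334769320591360000000.

1162261467/20575281381334769320591360000000


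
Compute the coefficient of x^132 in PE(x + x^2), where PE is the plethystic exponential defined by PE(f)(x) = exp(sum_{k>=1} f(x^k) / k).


With f(x) = x + x^2, the exponent is sum_{k>=1} (x^k + x^(2k)) / k = -ln(1 - x) - ln(1 - x^2). Exponentiating:
PE(x + x^2) = 1 / ((1 - x)(1 - x^2)).
This is the generating function for partitions of n into parts of size 1 or 2. The number of 2's can be any j in 0..66, and the rest are 1's, so
[x^132] = floor(132/2) + 1 = 67.

67


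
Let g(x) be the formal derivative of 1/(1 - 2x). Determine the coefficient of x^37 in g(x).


Differentiate termwise: d/dx sum_{k>=0} 2^k x^k = sum_{k>=1} k 2^k x^(k-1) = sum_{j>=0} (j+1) 2^(j+1) x^j.
Equivalently, d/dx [1/(1 - 2x)] = 2/(1 - 2x)^2.
For j = 37: 38 * 2^38 = 38 * 274877906944 = 10445360463872.

10445360463872


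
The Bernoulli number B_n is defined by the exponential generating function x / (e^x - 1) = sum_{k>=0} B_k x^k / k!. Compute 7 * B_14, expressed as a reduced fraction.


Bernoulli numbers can also be computed recursively via B_0 = 1 and sum_{j=0}^{m} C(m+1, j) B_j = 0 for m >= 1. Odd-index Bernoulli numbers vanish for k >= 3.
Computing B_14 = 7/6, so 7 * B_14 = 7 * 7/6 = 49/6.

49/6


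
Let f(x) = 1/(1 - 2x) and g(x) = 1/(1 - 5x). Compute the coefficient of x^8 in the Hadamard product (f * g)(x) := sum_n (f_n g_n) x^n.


f has coefficients f_k = 2^k and g has coefficients g_k = 5^k, so the Hadamard product has coefficient (f*g)_k = 2^k * 5^k = 10^k.
For k = 8: 10^8 = 100000000.

100000000


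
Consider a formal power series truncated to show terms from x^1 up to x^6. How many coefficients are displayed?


From x^1 to x^6 inclusive, the count is 6 - 1 + 1 = 6.

6


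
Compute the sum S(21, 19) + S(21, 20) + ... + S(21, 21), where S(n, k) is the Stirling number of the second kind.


By definition, S(n, k) counts partitions of an n-set into exactly k nonempty blocks.
Computing row n = 21 for k = 19..21:
S(21, k): 19285, 210, 1
Sum = 19496.

19496


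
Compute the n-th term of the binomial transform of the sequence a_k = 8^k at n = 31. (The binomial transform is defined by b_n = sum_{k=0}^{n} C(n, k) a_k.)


With a_k = 8^k, b_n = sum_{k=0}^{n} C(n, k) 8^k = (1 + 8)^n by the binomial theorem.
For n = 31: (1 + 8)^31 = 9^31 = 381520424476945831628649898809.

381520424476945831628649898809


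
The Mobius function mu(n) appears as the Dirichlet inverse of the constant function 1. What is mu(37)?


37 = 37 (all distinct primes).
mu(37) = (-1)^1 = -1

-1


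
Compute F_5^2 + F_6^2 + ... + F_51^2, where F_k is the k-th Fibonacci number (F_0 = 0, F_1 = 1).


There is a standard identity sum_{k=0}^{N} F_k^2 = F_N * F_{N+1} (proved inductively from the telescoping relation F_k^2 = F_k F_{k+1} - F_{k-1} F_k). Then
sum_{k=5}^{51} F_k^2 = F_51 F_52 - F_4 F_5.
Computing: F_51 = 20365011074, F_52 = 32951280099, F_4 = 3, F_5 = 5.
Sum = 20365011074 * 32951280099 - 3 * 5 = 671053184118610816311.

671053184118610816311


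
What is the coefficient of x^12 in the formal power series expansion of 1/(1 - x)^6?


The expansion 1/(1 - x)^r = sum_{k>=0} C(k + r - 1, r - 1) x^k follows from the multiset / negative-binomial theorem (or from repeated differentiation of the geometric series).
For r = 6 and k = 12:
C(17, 5) = 355687428096000 / (120 * 479001600) = 6188.

6188


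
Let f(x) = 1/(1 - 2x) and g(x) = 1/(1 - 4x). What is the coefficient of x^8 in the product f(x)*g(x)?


The coefficient of x^n in f*g is the Cauchy product: sum_{k=0}^{n} a^k * b^(n-k).
With a=2, b=4, n=8:
sum_{k=0}^{8} 2^k * 4^(8-k)
= 130816

130816


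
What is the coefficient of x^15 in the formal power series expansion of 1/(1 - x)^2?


The negative binomial / multiset identity is
1/(1 - x)^r = sum_{k>=0} C(k + r - 1, r - 1) x^k.
Here r = 2 and k = 15, so the coefficient is
C(15 + 1, 1) = C(16, 1)
= 16

16


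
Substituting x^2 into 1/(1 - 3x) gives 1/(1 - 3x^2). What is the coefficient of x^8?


The coefficient of x^(2m) in 1/(1 - 3x^2) is 3^m.
With n = 8 = 2*4, the coefficient is 3^4 = 81.

81


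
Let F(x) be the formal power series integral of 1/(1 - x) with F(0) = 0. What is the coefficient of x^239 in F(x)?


1/(1 - x) = sum_{k>=0} x^k. Integrating termwise and using F(0) = 0 gives
F(x) = sum_{k>=0} x^(k+1) / (k+1) = sum_{m>=1} x^m / m = -ln(1 - x).
So the coefficient of x^239 is 1/239 = 1/239.

1/239


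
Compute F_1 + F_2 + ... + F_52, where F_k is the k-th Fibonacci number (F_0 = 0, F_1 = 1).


Use the identity sum_{k=0}^{N} F_k = F_{N+2} - 1 (which follows from F_{k+2} - F_{k+1} = F_k). Then
sum_{k=1}^{52} F_k = (F_{54} - 1) - (F_{2} - 1) = F_{54} - F_{2}.
Computing: F_{54} = 86267571272, F_{2} = 1, so
Sum = 86267571272 - 1 = 86267571271.

86267571271


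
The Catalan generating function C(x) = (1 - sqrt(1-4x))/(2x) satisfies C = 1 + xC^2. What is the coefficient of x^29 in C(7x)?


Substituting x -> 7x scales the n-th coefficient by 7^n, so [x^29] C(7x) = 7^29 * C_29.
C_29 = C(2*29, 29)/(30) = 30067266499541040/30 = 1002242216651368.
So 7^29 * 1002242216651368 = 3219905755813179726837607 * 1002242216651368 = 3227125482114699703784517164127870396376.

3227125482114699703784517164127870396376


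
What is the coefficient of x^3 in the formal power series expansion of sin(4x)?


The Maclaurin series is sin(t) = sum_{k>=0} (-1)^k t^(2k+1) / (2k+1)!, so substituting t = 4x, only odd powers of x are nonzero, with coefficient of x^(2k+1) equal to (-1)^k 4^(2k+1) / (2k+1)!.
Write 3 = 2*1 + 1, giving the coefficient (-1)^1 * 4^3 / 3! = -64/6 = -32/3.

-32/3


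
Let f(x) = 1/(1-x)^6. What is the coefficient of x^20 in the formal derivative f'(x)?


Differentiate: d/dx [ 1/(1-x)^r ] = r / (1-x)^(r+1).
Here r = 6, so f'(x) = 6 / (1-x)^7.
The expansion of 1/(1-x)^(r+1) has coefficient of x^n equal to C(n+r, r).
So the coefficient of x^20 in f'(x) is
6 * C(26, 6) = 6 * 230230 = 1381380

1381380


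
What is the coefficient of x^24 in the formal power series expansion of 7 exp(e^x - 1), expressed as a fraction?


exp(e^x - 1) is the exponential generating function for the Bell numbers Bell_k: exp(e^x - 1) = sum_{k>=0} Bell_k x^k / k!.
So the coefficient of x^24 in 7 exp(e^x - 1) is 7 Bell_24 / 24!.
Computing: Bell_24 = 445958869294805289 and 24! = 620448401733239439360000, giving
7 * 445958869294805289/620448401733239439360000 = 148652956431601763/29545161987297116160000.

148652956431601763/29545161987297116160000


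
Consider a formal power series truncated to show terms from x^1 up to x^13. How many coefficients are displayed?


From x^1 to x^13 inclusive, the count is 13 - 1 + 1 = 13.

13


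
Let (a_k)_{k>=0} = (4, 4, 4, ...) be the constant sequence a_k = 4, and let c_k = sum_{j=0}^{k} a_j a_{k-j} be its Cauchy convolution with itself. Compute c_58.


Since a_j = 4 for all j >= 0, the convolution sum becomes
c_k = sum_{j=0}^{k} 4 * 4 = 16 * (k + 1).
Equivalently, the generating function of (a_k) is 4/(1 - x) and its square is 16/(1 - x)^2 = sum_{k>=0} 16(k + 1) x^k.
For k = 58: 16 * 59 = 944.

944


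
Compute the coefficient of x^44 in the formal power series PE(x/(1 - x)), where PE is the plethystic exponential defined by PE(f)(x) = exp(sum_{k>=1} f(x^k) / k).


For f(x) = x/(1 - x) we have
sum_{k>=1} f(x^k) / k = sum_{k>=1} (1/k) * x^k / (1 - x^k) = sum_{k, m >= 1} x^(k m) / k,
which after exponentiating simplifies to
PE(x/(1 - x)) = prod_{k>=1} 1 / (1 - x^k).
This is the generating function for the partition function p(n), so the coefficient of x^44 is p(44).
Computing p(44) by dynamic programming over parts 1, 2, ..., 44: p(44) = 75175.

75175


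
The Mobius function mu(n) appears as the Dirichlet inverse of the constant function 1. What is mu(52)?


52 has a squared prime factor, so mu(52) = 0.
Factorization reveals a repeated prime.

0


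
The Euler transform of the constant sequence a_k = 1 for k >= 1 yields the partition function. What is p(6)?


The Euler transform converts the sequence a_k = 1 into the number of integer partitions.
Using the recurrence or dynamic programming:
p(6) = 11

11


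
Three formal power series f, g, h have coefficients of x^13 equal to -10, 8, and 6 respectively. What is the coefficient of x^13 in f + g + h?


Series addition is componentwise:
-10 + 8 + 6
= 4

4


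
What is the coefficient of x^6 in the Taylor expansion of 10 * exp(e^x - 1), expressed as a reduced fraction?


exp(e^x - 1) = sum_{k>=0} Bell_k x^k / k!, where Bell_k is the k-th Bell number.
So the coefficient of x^6 is 10 * Bell_6 / 6!.
Computing: Bell_6 = 203 and 6! = 720, giving
10 * 203/720 = 203/72.

203/72


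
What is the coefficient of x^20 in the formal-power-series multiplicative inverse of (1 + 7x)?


The inverse is 1/(1 + 7x). Apply the geometric identity 1/(1 - y) = sum_{k>=0} y^k with y = -7x:
1/(1 + 7x) = sum_{k>=0} (-7)^k x^k.
So the coefficient of x^20 is (-7)^20 = 79792266297612001.

79792266297612001


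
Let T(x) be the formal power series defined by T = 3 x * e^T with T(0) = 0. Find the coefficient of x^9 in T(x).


Apply the Lagrange inversion formula: if T = 3 x * phi(T) with phi(t) = e^t, then
[x^n] T = 3^n * (1/n) [t^(n-1)] phi(t)^n = 3^n * (1/n) [t^(n-1)] e^(n t) = 3^n * (1/n) * n^(n-1) / (n-1)! = 3^n * n^(n-1) / n!.
When c = 1 this is the Cayley count of rooted labeled trees on n vertices, divided by n!.
For n = 9: 3^9 * 9^8 / 9! = 19683 * 43046721/362880 = 10460353203/4480.

10460353203/4480


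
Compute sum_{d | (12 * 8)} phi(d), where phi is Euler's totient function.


First, 12 * 8 = 96. One classical identity is sum_{d | n} phi(d) = n (each k in [1, n] has a unique gcd with n, and among the k's with gcd(k, n) = n/d there are phi(d) of them). So the sum equals 96. We also verify directly:
Divisors of 96: 1, 2, 3, 4, 6, 8, 12, 16, 24, 32, 48, 96.
phi values: 1, 1, 2, 2, 2, 4, 4, 8, 8, 16, 16, 32.
Sum = 96.

96


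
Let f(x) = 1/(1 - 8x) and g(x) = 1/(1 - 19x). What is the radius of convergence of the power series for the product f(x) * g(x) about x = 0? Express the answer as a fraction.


The radius of 1/(1 - 8x) is 1/8 (nearest singularity at x = 1/8), and the radius of 1/(1 - 19x) is 1/19.
The product f(x)*g(x) = 1/((1 - 8x)(1 - 19x)) has singularities at both 1/8 and 1/19, so its radius of convergence is the distance to the nearest one:
min(1/8, 1/19) = 1/19.

1/19


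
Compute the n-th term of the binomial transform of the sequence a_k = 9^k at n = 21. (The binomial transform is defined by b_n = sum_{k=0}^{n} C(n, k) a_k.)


With a_k = 9^k, b_n = sum_{k=0}^{n} C(n, k) 9^k = (1 + 9)^n by the binomial theorem.
For n = 21: (1 + 9)^21 = 10^21 = 1000000000000000000000.

1000000000000000000000


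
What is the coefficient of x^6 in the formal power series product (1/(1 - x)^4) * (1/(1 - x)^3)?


Combine the factors: (1/(1 - x)^4) * (1/(1 - x)^3) = 1/(1 - x)^7.
Then use 1/(1 - x)^r = sum_{k>=0} C(k + r - 1, r - 1) x^k with r = 7 and k = 6:
C(12, 6) = 924.

924


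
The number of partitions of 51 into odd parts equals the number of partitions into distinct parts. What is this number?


Computing partitions of 51 into odd parts (1, 3, 5, ...):
Using the generating function prod_{k>=0} 1/(1-x^(2k+1)),
the count is 4097

4097


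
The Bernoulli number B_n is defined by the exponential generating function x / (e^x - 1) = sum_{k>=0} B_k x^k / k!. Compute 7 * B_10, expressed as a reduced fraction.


Bernoulli numbers can also be computed recursively via B_0 = 1 and sum_{j=0}^{m} C(m+1, j) B_j = 0 for m >= 1. Odd-index Bernoulli numbers vanish for k >= 3.
Computing B_10 = 5/66, so 7 * B_10 = 7 * 5/66 = 35/66.

35/66


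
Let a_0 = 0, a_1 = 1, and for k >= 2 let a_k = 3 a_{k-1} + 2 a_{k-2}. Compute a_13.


Iterating the recurrence forward:
a_0 = 0
a_1 = 1
a_2 = 3*1 + 2*0 = 3
a_3 = 3*3 + 2*1 = 11
a_4 = 3*11 + 2*3 = 39
a_5 = 3*39 + 2*11 = 139
a_6 = 3*139 + 2*39 = 495
a_7 = 3*495 + 2*139 = 1763
a_8 = 3*1763 + 2*495 = 6279
a_9 = 3*6279 + 2*1763 = 22363
a_10 = 3*22363 + 2*6279 = 79647
a_11 = 3*79647 + 2*22363 = 283667
a_12 = 3*283667 + 2*79647 = 1010295
a_13 = 3*1010295 + 2*283667 = 3598219
So a_13 = 3598219.

3598219


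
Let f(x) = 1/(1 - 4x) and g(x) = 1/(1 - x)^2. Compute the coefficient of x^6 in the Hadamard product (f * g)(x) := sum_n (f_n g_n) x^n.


f has coefficients f_k = 4^k. For g = 1/(1 - x)^2 the coefficient is g_k = C(k + 1, 1) = k + 1. The Hadamard coefficient is (f * g)_k = 4^k * (k + 1).
For k = 6: 4^6 * 7 = 4096 * 7 = 28672.

28672


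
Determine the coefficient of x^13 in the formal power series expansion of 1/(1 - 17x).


The geometric series identity gives 1/(1 - c x) = sum_{k>=0} c^k x^k, so the coefficient of x^k is c^k.
Here c = 17 and k = 13.
Computing: 17^13 = 9904578032905937

9904578032905937


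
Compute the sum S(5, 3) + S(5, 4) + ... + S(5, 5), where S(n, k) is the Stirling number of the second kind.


By definition, S(n, k) counts partitions of an n-set into exactly k nonempty blocks.
Computing row n = 5 for k = 3..5:
S(5, k): 25, 10, 1
Sum = 36.

36


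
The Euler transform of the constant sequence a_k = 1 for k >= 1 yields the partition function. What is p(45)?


The Euler transform converts the sequence a_k = 1 into the number of integer partitions.
Using the recurrence or dynamic programming:
p(45) = 89134

89134


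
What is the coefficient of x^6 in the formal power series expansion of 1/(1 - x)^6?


The expansion 1/(1 - x)^r = sum_{k>=0} C(k + r - 1, r - 1) x^k follows from the multiset / negative-binomial theorem (or from repeated differentiation of the geometric series).
For r = 6 and k = 6:
C(11, 5) = 39916800 / (120 * 720) = 462.

462


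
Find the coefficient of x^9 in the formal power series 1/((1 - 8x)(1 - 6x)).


By partial fractions or Cauchy convolution:
The coefficient equals sum_{k=0}^{9} 8^k * 6^(9-k).
= 506637824

506637824


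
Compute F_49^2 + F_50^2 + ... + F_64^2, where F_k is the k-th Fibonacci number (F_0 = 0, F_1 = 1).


There is a standard identity sum_{k=0}^{N} F_k^2 = F_N * F_{N+1} (proved inductively from the telescoping relation F_k^2 = F_k F_{k+1} - F_{k-1} F_k). Then
sum_{k=49}^{64} F_k^2 = F_64 F_65 - F_48 F_49.
Computing: F_64 = 10610209857723, F_65 = 17167680177565, F_48 = 4807526976, F_49 = 7778742049.
Sum = 10610209857723 * 17167680177565 - 4807526976 * 7778742049 = 182152652057723666113570671.

182152652057723666113570671


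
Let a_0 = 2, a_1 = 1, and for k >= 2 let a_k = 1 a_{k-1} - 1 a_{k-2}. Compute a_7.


Iterating the recurrence forward:
a_0 = 2
a_1 = 1
a_2 = 1*1 - 1*2 = -1
a_3 = 1*-1 - 1*1 = -2
a_4 = 1*-2 - 1*-1 = -1
a_5 = 1*-1 - 1*-2 = 1
a_6 = 1*1 - 1*-1 = 2
a_7 = 1*2 - 1*1 = 1
So a_7 = 1.

1


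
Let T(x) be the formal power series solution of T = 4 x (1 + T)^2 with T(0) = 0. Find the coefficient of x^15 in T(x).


Apply the Lagrange inversion formula: if T = 4 x * phi(T) with phi(t) = (1 + t)^2, then [x^n] T = 4^n * (1/n) [t^(n-1)] phi(t)^n = 4^n * (1/n) [t^(n-1)] (1 + t)^(2n) = 4^n * (1/n) C(2n, n-1).
Using the identity C(2n, n-1) = C(2n, n) * n / (n+1), the unscaled factor equals C(2n, n) / (n+1) = C_n, the n-th Catalan number.
For n = 15: C_15 = C(30, 15) / 16 = 155117520/16 = 9694845.
With the 4^15 = 1073741824 factor, the coefficient is 1073741824 * 9694845 = 10409760553697280.

10409760553697280


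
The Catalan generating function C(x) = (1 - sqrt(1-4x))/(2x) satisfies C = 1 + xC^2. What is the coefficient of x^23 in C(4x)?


Substituting x -> 4x scales the n-th coefficient by 4^n, so [x^23] C(4x) = 4^23 * C_23.
C_23 = C(2*23, 23)/(24) = 8233430727600/24 = 343059613650.
So 4^23 * 343059613650 = 70368744177664 * 343059613650 = 24140674190625098799513600.

24140674190625098799513600


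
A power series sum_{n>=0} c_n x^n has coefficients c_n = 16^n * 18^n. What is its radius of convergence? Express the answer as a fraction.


By the root test (Cauchy-Hadamard), the radius is R = 1 / limsup_n |c_n|^(1/n).
Here |c_n|^(1/n) = (16^n * 18^n)^(1/n) = 16 * 18 = 288 for all n.
So R = 1/288 = 1/288.

1/288


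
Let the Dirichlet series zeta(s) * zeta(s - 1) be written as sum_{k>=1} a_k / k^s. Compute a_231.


Convolution gives a_k = sum_{d | k} d * 1 = sum_{d | k} d = sigma(k), the sum of positive divisors of k.
For k = 231, the divisors are 1, 3, 7, 11, 21, 33, 77, 231, so
sigma(231) = 1 + 3 + 7 + 11 + 21 + 33 + 77 + 231 = 384.

384


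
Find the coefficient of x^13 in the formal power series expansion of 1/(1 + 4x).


Write 1/(1 + c x) = 1/(1 - (-c) x) and apply the geometric-series identity
1/(1 - y) = sum_{k>=0} y^k to get 1/(1 + c x) = sum_{k>=0} (-c)^k x^k.
So the coefficient of x^k is (-c)^k = (-1)^k * c^k.
Here c = 4 and k = 13:
(-4)^13 = -1 * 67108864 = -67108864

-67108864


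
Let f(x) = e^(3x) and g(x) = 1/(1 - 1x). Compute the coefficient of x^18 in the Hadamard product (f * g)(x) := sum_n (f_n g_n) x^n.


Expanding: f_k = 3^k/k! (from e^(3x)) and g_k = 1^k (from 1/(1 - 1x)). So the Hadamard coefficient (f * g)_k = 3^k 1^k / k! = (3)^k / k!.
For k = 18: 3^18/18! = 387420489/6402373705728000 = 59049/975822848000.

59049/975822848000


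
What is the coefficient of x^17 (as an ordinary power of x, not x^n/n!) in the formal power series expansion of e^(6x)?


The exponential series is e^y = sum_{k>=0} y^k / k!. Substituting y = 6x gives
e^(6x) = sum_{k>=0} 6^k x^k / k!.
So the coefficient of x^n is a^n/n! with a = 6, n = 17:
6^17 / 17! = 16926659444736/355687428096000 = 708588/14889875

708588/14889875


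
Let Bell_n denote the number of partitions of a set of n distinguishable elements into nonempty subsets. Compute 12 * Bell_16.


Bell_16 can be computed from the Bell triangle or from Dobinski's identity Bell_n = (1/e) * sum_{k>=0} k^n / k!.
Computing Bell_16 = 10480142147.
Then 12 * 10480142147 = 125761705764.

125761705764


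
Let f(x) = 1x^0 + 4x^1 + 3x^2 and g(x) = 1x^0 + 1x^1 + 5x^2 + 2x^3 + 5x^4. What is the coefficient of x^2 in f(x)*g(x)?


Cauchy product at x^2:
1*5 + 4*1 + 3*1
= 12

12


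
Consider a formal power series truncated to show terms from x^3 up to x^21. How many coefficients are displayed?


From x^3 to x^21 inclusive, the count is 21 - 3 + 1 = 19.

19


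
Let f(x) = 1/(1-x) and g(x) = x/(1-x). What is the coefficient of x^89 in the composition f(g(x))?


First simplify the composition: f(g(x)) = 1/(1 - x/(1-x)) = (1-x)/((1-x) - x) = (1-x)/(1-2x).
Now extract the coefficient. Write (1-x)/(1-2x) = 1/(1-2x) - x/(1-2x).
The coefficient of x^n in 1/(1-2x) is 2^n, and in x/(1-2x) is 2^(n-1) (for n >= 1).
So the coefficient of x^89 is 2^89 - 2^88 = 618970019642690137449562112 - 309485009821345068724781056 = 309485009821345068724781056.

309485009821345068724781056


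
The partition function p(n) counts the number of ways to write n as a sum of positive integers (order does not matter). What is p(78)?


Using the generating function prod_{k>=1} 1/(1-x^k), we compute p(78).
By dynamic programming over parts 1 through 78:
p(78) = 12132164

12132164


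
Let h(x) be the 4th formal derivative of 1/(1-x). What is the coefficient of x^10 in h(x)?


Differentiating 4 times: d^4/dx^4 [1/(1-x)] = 4!/(1-x)^5.
The expansion 1/(1-x)^5 = sum_{k>=0} C(k+4, 4) x^k, so the coefficient of x^n in 4!/(1-x)^5 is 4! * C(n+4, 4).
For n = 10: 24 * C(14, 4) = 24 * 1001 = 24024

24024
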